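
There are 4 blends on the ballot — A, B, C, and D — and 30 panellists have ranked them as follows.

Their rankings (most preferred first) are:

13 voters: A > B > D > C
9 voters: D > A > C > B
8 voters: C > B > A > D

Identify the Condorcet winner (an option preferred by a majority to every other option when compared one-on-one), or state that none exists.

A

Head-to-head results (30 voters total):
A vs B: A wins 22–8.
A vs C: A wins 22–8.
A vs D: A wins 21–9.
B vs C: C wins 17–13.
B vs D: B wins 21–9.
C vs D: D wins 22–8.
A beats each rival — B (22–8), C (22–8), D (21–9) — so A is the Condorcet winner.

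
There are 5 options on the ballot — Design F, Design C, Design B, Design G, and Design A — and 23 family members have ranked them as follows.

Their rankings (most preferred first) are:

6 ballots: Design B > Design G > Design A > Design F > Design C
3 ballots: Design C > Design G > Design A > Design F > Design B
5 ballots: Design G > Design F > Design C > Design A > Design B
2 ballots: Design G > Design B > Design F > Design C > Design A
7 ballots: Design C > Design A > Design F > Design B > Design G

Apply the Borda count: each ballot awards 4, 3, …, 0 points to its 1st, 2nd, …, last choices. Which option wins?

Design G

Borda scores:
  Design F: 6·1 + 3·1 + 5·3 + 2·2 + 7·2 = 42
  Design C: 6·0 + 3·4 + 5·2 + 2·1 + 7·4 = 52
  Design B: 6·4 + 3·0 + 5·0 + 2·3 + 7·1 = 37
  Design G: 6·3 + 3·3 + 5·4 + 2·4 + 7·0 = 55
  Design A: 6·2 + 3·2 + 5·1 + 2·0 + 7·3 = 44
Design G has the highest total.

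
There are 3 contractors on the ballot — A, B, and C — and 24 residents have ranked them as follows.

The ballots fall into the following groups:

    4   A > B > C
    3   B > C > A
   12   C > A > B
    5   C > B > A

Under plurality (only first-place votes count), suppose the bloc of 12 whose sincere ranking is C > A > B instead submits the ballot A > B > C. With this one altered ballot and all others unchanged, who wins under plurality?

First-place totals with the altered ballot: A 16, B 3, C 5.
The switch changes the winner from C to A.

A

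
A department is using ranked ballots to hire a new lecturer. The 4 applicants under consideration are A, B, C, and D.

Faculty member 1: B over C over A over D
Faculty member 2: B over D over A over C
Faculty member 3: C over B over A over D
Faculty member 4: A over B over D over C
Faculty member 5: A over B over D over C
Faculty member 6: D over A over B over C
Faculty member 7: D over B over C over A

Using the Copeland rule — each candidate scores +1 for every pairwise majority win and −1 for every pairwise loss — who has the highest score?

B

Pairwise results:
  A vs B: B wins 4–3.
  A vs C: A wins 4–3.
  A vs D: A wins 4–3.
  B vs C: B wins 6–1.
  B vs D: B wins 5–2.
  C vs D: D wins 5–2.
Copeland scores (wins − losses):
  A: 2 − 1 = 1
  B: 3 − 0 = 3
  C: 0 − 3 = -3
  D: 1 − 2 = -1
B has the best Copeland score.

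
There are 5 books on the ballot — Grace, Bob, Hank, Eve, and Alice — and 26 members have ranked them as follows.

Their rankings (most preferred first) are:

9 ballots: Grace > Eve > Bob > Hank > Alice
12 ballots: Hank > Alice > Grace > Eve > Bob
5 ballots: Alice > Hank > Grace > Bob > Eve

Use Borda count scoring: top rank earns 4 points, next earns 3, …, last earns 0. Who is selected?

Borda scores:
  Grace: 9·4 + 12·2 + 5·2 = 70
  Bob: 9·2 + 12·0 + 5·1 = 23
  Hank: 9·1 + 12·4 + 5·3 = 72
  Eve: 9·3 + 12·1 + 5·0 = 39
  Alice: 9·0 + 12·3 + 5·4 = 56
Hank has the highest total.

Hank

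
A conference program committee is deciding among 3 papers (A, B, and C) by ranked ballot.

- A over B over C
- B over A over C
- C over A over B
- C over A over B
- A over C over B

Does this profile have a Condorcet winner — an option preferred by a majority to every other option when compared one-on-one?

Head-to-head results (5 voters total):
A vs B: A wins 4–1.
A vs C: A wins 3–2.
B vs C: C wins 3–2.
A beats each rival — B (4–1), C (3–2) — so A is the Condorcet winner.

Yes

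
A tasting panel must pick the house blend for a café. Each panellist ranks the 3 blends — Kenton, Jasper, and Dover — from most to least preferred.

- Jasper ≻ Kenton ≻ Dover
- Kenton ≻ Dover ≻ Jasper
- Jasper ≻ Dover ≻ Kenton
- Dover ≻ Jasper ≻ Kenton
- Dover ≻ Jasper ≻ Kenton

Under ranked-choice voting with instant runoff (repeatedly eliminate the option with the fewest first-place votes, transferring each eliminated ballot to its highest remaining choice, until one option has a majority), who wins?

Dover

Round 1: Jasper 2, Dover 2, Kenton 1. Kenton has the fewest and is eliminated.
Round 2: Dover 3, Jasper 2. Dover has a majority.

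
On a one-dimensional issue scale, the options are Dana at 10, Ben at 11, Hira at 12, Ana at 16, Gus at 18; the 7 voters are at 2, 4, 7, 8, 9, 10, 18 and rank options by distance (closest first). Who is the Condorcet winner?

With single-peaked preferences on a line, the Condorcet winner is the candidate closest to the median voter.
The median voter (position 8) is closest to Dana at 10.
Check: Dana vs Ana — voters closer to Dana: 6 of 7.

Dana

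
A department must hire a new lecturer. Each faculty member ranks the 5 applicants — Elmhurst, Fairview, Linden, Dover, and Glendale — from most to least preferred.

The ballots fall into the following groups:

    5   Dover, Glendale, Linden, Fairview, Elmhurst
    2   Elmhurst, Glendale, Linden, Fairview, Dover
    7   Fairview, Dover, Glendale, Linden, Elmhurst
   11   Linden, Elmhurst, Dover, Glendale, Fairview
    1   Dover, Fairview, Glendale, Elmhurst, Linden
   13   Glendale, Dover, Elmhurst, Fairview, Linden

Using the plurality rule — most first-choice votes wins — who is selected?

Glendale

First-place vote totals:
  Elmhurst: 2
  Fairview: 7
  Linden: 11
  Dover: 6
  Glendale: 13
Glendale has the most first-place votes.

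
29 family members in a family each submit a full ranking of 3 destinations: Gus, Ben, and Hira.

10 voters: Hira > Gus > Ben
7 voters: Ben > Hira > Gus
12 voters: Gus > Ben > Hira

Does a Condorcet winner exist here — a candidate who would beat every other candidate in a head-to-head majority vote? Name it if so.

No Condorcet winner

Head-to-head results (29 voters total):
Gus vs Ben: Gus wins 22–7.
Gus vs Hira: Hira wins 17–12.
Ben vs Hira: Ben wins 19–10.
No candidate beats all others: Gus beats Ben beats Hira beats Gus, a majority cycle.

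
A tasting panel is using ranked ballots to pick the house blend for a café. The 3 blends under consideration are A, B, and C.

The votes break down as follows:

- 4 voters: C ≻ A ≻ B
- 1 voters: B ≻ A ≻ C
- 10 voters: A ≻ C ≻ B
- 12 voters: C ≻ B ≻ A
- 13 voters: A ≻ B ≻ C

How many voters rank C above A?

Ballots ranking C above A: 4+12 = 16.
Ballots ranking A above C: 1+10+13 = 24.
So 16 of 40 voters prefer C to A.

16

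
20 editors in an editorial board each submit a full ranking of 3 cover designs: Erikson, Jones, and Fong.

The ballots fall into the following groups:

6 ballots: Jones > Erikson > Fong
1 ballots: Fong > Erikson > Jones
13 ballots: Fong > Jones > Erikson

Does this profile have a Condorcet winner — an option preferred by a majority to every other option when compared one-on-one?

Yes

Head-to-head results (20 voters total):
Erikson vs Jones: Jones wins 19–1.
Erikson vs Fong: Fong wins 14–6.
Jones vs Fong: Fong wins 14–6.
Fong beats each rival — Erikson (14–6), Jones (14–6) — so Fong is the Condorcet winner.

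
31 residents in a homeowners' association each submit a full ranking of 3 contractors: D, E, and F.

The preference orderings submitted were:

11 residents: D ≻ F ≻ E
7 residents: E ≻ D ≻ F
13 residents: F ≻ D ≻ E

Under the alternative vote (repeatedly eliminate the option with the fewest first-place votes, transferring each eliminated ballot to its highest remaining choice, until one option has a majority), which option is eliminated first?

E

Round 1: F 13, D 11, E 7. E has the fewest and is eliminated.
Round 2: D 18, F 13. D has a majority.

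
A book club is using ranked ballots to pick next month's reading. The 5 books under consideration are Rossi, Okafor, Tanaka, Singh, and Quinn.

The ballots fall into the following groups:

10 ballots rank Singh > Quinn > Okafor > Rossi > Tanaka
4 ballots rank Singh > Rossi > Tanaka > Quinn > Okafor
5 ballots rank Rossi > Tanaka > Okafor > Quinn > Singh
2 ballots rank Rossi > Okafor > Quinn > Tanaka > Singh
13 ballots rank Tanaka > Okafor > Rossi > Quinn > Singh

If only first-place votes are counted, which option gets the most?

First-place vote totals:
  Rossi: 7
  Okafor: 0
  Tanaka: 13
  Singh: 14
  Quinn: 0
Singh has the most first-place votes.

Singh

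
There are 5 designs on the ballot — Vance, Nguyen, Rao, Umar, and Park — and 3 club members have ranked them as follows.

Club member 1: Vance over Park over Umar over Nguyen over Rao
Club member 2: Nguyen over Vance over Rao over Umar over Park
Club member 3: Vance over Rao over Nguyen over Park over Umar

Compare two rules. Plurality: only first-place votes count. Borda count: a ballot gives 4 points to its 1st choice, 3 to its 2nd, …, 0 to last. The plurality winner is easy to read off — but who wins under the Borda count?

Plurality first-place counts: Vance 2, Nguyen 1, Rao 0, Umar 0, Park 0 → Vance.
Borda totals: Vance 11, Nguyen 7, Rao 5, Umar 3, Park 4 → Vance.

Vance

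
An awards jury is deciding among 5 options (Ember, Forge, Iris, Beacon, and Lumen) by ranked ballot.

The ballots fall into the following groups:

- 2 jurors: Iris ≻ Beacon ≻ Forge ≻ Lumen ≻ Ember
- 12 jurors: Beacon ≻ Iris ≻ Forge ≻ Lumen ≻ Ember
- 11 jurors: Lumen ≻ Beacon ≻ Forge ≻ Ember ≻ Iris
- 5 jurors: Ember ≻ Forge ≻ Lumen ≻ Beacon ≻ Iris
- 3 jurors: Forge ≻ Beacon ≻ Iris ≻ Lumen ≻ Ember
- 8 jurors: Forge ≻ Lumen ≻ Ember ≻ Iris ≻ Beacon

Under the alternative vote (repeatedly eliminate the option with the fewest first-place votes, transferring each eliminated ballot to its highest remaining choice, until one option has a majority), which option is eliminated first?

Iris

Round 1: Beacon 12, Forge 11, Lumen 11, Ember 5, Iris 2. Iris has the fewest and is eliminated.
Round 2: Beacon 14, Forge 11, Lumen 11, Ember 5. Ember has the fewest and is eliminated.
Round 3: Forge 16, Beacon 14, Lumen 11. Lumen has the fewest and is eliminated.
Round 4: Beacon 25, Forge 16. Beacon has a majority.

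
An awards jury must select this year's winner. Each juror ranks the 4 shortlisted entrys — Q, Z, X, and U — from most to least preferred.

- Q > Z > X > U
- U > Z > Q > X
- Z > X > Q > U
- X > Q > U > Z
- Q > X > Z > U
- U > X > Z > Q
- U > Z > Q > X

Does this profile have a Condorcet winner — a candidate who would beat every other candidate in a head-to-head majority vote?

Head-to-head results (7 voters total):
Q vs Z: Z wins 4–3.
Q vs X: Q wins 4–3.
Q vs U: Q wins 4–3.
Z vs X: Z wins 4–3.
Z vs U: U wins 4–3.
X vs U: X wins 4–3.
No candidate beats all others: Q beats U beats Z beats Q, a majority cycle.

No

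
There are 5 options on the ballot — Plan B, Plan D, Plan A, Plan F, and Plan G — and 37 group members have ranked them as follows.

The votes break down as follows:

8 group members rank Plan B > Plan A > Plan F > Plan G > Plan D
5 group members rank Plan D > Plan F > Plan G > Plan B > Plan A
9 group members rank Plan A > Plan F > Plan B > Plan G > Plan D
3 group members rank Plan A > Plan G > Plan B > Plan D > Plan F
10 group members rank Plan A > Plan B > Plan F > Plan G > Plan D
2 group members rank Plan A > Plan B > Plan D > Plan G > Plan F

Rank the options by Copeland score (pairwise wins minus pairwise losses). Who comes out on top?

Pairwise results:
  Plan B vs Plan D: Plan B wins 32–5.
  Plan B vs Plan A: Plan A wins 24–13.
  Plan B vs Plan F: Plan B wins 23–14.
  Plan B vs Plan G: Plan B wins 29–8.
  Plan D vs Plan A: Plan A wins 32–5.
  Plan D vs Plan F: Plan F wins 27–10.
  Plan D vs Plan G: Plan G wins 30–7.
  Plan A vs Plan F: Plan A wins 32–5.
  Plan A vs Plan G: Plan A wins 32–5.
  Plan F vs Plan G: Plan F wins 32–5.
Copeland scores (wins − losses):
  Plan B: 3 − 1 = 2
  Plan D: 0 − 4 = -4
  Plan A: 4 − 0 = 4
  Plan F: 2 − 2 = 0
  Plan G: 1 − 3 = -2
Plan A has the best Copeland score.

Plan A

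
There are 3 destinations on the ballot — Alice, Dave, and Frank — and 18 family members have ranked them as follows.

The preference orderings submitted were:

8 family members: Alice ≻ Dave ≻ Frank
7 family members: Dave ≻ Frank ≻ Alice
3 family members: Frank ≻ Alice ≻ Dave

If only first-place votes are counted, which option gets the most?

Alice

First-place vote totals:
  Alice: 8
  Dave: 7
  Frank: 3
Alice has the most first-place votes.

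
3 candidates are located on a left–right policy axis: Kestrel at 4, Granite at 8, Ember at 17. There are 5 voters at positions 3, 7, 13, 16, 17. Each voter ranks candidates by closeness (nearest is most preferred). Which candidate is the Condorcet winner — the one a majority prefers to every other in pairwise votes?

Ember

With single-peaked preferences on a line, the Condorcet winner is the candidate closest to the median voter.
The median voter (position 13) is closest to Ember at 17.
Check: Ember vs Kestrel — voters closer to Ember: 3 of 5.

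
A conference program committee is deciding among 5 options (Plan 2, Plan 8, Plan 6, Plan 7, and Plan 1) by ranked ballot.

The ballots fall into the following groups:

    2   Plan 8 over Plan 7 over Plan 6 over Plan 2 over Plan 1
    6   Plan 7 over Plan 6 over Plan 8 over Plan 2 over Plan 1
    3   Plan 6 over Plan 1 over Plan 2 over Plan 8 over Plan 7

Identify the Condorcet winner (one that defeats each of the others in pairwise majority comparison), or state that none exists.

Head-to-head results (11 voters total):
Plan 2 vs Plan 8: Plan 8 wins 8–3.
Plan 2 vs Plan 6: Plan 6 wins 11–0.
Plan 2 vs Plan 7: Plan 7 wins 8–3.
Plan 2 vs Plan 1: Plan 2 wins 8–3.
Plan 8 vs Plan 6: Plan 6 wins 9–2.
Plan 8 vs Plan 7: Plan 7 wins 6–5.
Plan 8 vs Plan 1: Plan 8 wins 8–3.
Plan 6 vs Plan 7: Plan 7 wins 8–3.
Plan 6 vs Plan 1: Plan 6 wins 11–0.
Plan 7 vs Plan 1: Plan 7 wins 8–3.
Plan 7 beats each rival — Plan 2 (8–3), Plan 8 (6–5), Plan 6 (8–3), Plan 1 (8–3) — so Plan 7 is the Condorcet winner.

Plan 7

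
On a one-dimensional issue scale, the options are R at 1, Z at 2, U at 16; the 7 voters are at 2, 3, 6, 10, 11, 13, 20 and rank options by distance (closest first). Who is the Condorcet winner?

With single-peaked preferences on a line, the Condorcet winner is the candidate closest to the median voter.
The median voter (position 10) is closest to U at 16.
Check: U vs Z — voters closer to U: 4 of 7.

U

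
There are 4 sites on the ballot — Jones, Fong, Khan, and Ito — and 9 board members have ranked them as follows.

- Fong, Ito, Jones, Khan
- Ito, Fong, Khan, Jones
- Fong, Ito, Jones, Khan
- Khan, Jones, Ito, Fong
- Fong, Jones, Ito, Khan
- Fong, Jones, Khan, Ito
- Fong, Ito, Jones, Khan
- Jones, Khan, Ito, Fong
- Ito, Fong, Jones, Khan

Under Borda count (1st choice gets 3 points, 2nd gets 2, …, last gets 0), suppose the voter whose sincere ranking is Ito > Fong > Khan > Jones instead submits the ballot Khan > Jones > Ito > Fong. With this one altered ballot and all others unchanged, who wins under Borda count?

Fong

Borda totals with the altered ballot: Jones 15, Fong 17, Khan 9, Ito 13.
The winner is unchanged: still Fong.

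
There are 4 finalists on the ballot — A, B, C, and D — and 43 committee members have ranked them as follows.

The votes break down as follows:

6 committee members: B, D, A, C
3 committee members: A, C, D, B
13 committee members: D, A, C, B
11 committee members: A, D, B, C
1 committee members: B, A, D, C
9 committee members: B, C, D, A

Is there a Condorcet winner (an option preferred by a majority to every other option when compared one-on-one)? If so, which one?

Head-to-head results (43 voters total):
A vs B: A wins 27–16.
A vs C: A wins 34–9.
A vs D: D wins 28–15.
B vs C: B wins 27–16.
B vs D: D wins 27–16.
C vs D: D wins 31–12.
D beats each rival — A (28–15), B (27–16), C (31–12) — so D is the Condorcet winner.

D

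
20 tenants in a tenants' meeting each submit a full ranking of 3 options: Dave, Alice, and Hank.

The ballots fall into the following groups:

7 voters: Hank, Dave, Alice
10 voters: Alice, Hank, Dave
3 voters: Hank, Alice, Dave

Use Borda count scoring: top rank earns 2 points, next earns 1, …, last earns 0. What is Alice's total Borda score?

23

Borda scores:
  Dave: 7·1 + 10·0 + 3·0 = 7
  Alice: 7·0 + 10·2 + 3·1 = 23
  Hank: 7·2 + 10·1 + 3·2 = 30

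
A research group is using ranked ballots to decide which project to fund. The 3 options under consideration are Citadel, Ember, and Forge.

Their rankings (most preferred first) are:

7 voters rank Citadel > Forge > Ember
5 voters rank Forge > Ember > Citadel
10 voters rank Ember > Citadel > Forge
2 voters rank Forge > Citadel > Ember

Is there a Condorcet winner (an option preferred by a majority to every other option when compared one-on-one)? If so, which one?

Head-to-head results (24 voters total):
Citadel vs Ember: Ember wins 15–9.
Citadel vs Forge: Citadel wins 17–7.
Ember vs Forge: Forge wins 14–10.
No candidate beats all others: Citadel beats Forge beats Ember beats Citadel, a majority cycle.

No Condorcet winner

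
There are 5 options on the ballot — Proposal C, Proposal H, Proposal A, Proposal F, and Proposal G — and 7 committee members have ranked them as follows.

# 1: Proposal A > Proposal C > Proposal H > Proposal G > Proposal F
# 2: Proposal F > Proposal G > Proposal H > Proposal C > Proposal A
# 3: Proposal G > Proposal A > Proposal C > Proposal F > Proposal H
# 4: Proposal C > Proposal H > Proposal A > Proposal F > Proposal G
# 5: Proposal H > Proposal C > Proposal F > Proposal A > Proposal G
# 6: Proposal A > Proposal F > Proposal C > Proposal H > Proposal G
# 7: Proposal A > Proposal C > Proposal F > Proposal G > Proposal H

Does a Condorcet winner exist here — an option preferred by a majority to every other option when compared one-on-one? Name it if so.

Head-to-head results (7 voters total):
Proposal C vs Proposal H: Proposal C wins 5–2.
Proposal C vs Proposal A: Proposal A wins 4–3.
Proposal C vs Proposal F: Proposal C wins 5–2.
Proposal C vs Proposal G: Proposal C wins 5–2.
Proposal H vs Proposal A: Proposal A wins 4–3.
Proposal H vs Proposal F: Proposal F wins 4–3.
Proposal H vs Proposal G: Proposal H wins 4–3.
Proposal A vs Proposal F: Proposal A wins 5–2.
Proposal A vs Proposal G: Proposal A wins 5–2.
Proposal F vs Proposal G: Proposal F wins 5–2.
Proposal A beats each rival — Proposal C (4–3), Proposal H (4–3), Proposal F (5–2), Proposal G (5–2) — so Proposal A is the Condorcet winner.

Proposal A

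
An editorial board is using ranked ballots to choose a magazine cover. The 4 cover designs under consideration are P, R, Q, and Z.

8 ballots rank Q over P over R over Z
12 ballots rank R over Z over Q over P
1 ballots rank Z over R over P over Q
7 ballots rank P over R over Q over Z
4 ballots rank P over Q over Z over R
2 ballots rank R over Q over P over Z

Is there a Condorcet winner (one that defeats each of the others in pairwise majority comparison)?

Head-to-head results (34 voters total):
P vs R: P wins 19–15.
P vs Q: Q wins 22–12.
P vs Z: P wins 21–13.
R vs Q: R wins 22–12.
R vs Z: R wins 29–5.
Q vs Z: Q wins 21–13.
No candidate beats all others: P beats R beats Q beats P, a majority cycle.

No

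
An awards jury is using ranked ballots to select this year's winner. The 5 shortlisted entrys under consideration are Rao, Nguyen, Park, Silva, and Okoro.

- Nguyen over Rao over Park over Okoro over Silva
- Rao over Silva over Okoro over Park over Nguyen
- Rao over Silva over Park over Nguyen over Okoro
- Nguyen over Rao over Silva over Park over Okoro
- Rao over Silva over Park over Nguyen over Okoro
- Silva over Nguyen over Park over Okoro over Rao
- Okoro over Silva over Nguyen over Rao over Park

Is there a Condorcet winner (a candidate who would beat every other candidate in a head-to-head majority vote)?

Head-to-head results (7 voters total):
Rao vs Nguyen: Nguyen wins 4–3.
Rao vs Park: Rao wins 6–1.
Rao vs Silva: Rao wins 5–2.
Rao vs Okoro: Rao wins 5–2.
Nguyen vs Park: Nguyen wins 4–3.
Nguyen vs Silva: Silva wins 5–2.
Nguyen vs Okoro: Nguyen wins 5–2.
Park vs Silva: Silva wins 6–1.
Park vs Okoro: Park wins 5–2.
Silva vs Okoro: Silva wins 5–2.
No candidate beats all others: Rao beats Silva beats Nguyen beats Rao, a majority cycle.

No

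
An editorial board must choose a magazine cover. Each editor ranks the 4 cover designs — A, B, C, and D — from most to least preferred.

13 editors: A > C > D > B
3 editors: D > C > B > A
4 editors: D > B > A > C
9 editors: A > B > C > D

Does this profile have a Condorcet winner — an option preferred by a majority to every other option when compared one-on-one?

Yes

Head-to-head results (29 voters total):
A vs B: A wins 22–7.
A vs C: A wins 26–3.
A vs D: A wins 22–7.
B vs C: C wins 16–13.
B vs D: D wins 20–9.
C vs D: C wins 22–7.
A beats each rival — B (22–7), C (26–3), D (22–7) — so A is the Condorcet winner.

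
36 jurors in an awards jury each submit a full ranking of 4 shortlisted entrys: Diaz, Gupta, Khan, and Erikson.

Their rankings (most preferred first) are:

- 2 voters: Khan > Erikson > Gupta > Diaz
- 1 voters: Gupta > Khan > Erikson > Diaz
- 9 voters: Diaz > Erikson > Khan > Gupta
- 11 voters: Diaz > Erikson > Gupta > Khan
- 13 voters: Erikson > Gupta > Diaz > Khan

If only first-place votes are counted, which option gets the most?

Diaz

First-place vote totals:
  Diaz: 20
  Gupta: 1
  Khan: 2
  Erikson: 13
Diaz has the most first-place votes.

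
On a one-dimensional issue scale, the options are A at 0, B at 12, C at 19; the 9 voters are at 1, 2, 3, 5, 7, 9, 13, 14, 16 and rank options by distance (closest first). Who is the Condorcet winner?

With single-peaked preferences on a line, the Condorcet winner is the candidate closest to the median voter.
The median voter (position 7) is closest to B at 12.
Check: B vs C — voters closer to B: 8 of 9.

B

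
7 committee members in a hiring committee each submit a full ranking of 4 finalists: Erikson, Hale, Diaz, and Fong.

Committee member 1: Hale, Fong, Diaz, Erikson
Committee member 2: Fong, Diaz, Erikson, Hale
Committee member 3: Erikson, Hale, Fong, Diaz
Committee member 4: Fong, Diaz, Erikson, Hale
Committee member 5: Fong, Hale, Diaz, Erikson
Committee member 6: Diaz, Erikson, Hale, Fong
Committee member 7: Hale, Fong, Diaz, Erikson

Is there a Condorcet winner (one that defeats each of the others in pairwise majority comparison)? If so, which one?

None — there is no Condorcet winner

Head-to-head results (7 voters total):
Erikson vs Hale: Erikson wins 4–3.
Erikson vs Diaz: Diaz wins 6–1.
Erikson vs Fong: Fong wins 5–2.
Hale vs Diaz: Hale wins 4–3.
Hale vs Fong: Hale wins 4–3.
Diaz vs Fong: Fong wins 6–1.
No candidate beats all others: Erikson beats Hale beats Diaz beats Erikson, a majority cycle.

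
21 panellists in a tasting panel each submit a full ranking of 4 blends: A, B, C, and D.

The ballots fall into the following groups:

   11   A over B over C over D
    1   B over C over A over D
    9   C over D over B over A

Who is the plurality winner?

First-place vote totals:
  A: 11
  B: 1
  C: 9
  D: 0
A has the most first-place votes.

A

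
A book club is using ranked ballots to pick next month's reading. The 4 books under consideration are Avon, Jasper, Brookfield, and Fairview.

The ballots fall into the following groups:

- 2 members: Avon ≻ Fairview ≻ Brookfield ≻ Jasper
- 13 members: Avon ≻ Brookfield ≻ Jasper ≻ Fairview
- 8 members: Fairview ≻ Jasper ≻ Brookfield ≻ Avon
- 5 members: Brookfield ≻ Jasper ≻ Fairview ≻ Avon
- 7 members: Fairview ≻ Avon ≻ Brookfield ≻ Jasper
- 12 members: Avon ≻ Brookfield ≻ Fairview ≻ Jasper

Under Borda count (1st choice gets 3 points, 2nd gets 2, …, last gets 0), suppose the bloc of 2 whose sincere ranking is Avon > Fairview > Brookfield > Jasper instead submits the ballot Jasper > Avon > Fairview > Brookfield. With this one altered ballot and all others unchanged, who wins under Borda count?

Borda totals with the altered ballot: Avon 93, Jasper 45, Brookfield 80, Fairview 64.
The winner is unchanged: still Avon.

Avon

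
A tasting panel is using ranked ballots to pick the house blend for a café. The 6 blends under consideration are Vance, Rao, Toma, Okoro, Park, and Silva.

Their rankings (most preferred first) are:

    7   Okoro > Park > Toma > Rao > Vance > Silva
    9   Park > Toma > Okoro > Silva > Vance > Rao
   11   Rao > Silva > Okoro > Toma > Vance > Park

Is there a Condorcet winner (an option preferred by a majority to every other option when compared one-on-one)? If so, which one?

Head-to-head results (27 voters total):
Vance vs Rao: Rao wins 18–9.
Vance vs Toma: Toma wins 27–0.
Vance vs Okoro: Okoro wins 27–0.
Vance vs Park: Park wins 16–11.
Vance vs Silva: Silva wins 20–7.
Rao vs Toma: Toma wins 16–11.
Rao vs Okoro: Okoro wins 16–11.
Rao vs Park: Park wins 16–11.
Rao vs Silva: Rao wins 18–9.
Toma vs Okoro: Okoro wins 18–9.
Toma vs Park: Park wins 16–11.
Toma vs Silva: Toma wins 16–11.
Okoro vs Park: Okoro wins 18–9.
Okoro vs Silva: Okoro wins 16–11.
Park vs Silva: Park wins 16–11.
Okoro beats each rival — Vance (27–0), Rao (16–11), Toma (18–9), Park (18–9), Silva (16–11) — so Okoro is the Condorcet winner.

Okoro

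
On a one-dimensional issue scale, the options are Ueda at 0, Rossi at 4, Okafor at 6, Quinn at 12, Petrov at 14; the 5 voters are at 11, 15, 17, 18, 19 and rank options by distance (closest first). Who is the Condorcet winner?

Petrov

With single-peaked preferences on a line, the Condorcet winner is the candidate closest to the median voter.
The median voter (position 17) is closest to Petrov at 14.
Check: Petrov vs Ueda — voters closer to Petrov: 5 of 5.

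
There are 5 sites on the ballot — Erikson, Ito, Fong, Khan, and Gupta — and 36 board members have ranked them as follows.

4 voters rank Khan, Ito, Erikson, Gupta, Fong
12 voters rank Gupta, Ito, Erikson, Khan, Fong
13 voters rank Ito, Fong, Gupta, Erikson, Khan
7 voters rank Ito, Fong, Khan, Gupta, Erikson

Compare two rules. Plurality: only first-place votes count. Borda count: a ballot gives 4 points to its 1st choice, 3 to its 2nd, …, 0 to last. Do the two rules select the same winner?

Plurality first-place counts: Erikson 0, Ito 20, Fong 0, Khan 4, Gupta 12 → Ito.
Borda totals: Erikson 45, Ito 128, Fong 60, Khan 42, Gupta 85 → Ito.
The two rules agree on Ito.

Yes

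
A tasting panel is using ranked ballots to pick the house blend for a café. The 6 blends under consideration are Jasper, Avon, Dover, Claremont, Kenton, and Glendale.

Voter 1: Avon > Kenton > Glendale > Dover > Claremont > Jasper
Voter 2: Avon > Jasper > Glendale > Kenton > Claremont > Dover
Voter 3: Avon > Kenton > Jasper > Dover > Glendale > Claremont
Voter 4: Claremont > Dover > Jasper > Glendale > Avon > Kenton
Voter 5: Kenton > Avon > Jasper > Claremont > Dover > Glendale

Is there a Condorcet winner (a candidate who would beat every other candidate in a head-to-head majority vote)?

Head-to-head results (5 voters total):
Jasper vs Avon: Avon wins 4–1.
Jasper vs Dover: Jasper wins 3–2.
Jasper vs Claremont: Jasper wins 3–2.
Jasper vs Kenton: Kenton wins 3–2.
Jasper vs Glendale: Jasper wins 4–1.
Avon vs Dover: Avon wins 4–1.
Avon vs Claremont: Avon wins 4–1.
Avon vs Kenton: Avon wins 4–1.
Avon vs Glendale: Avon wins 4–1.
Dover vs Claremont: Claremont wins 3–2.
Dover vs Kenton: Kenton wins 4–1.
Dover vs Glendale: Dover wins 3–2.
Claremont vs Kenton: Kenton wins 4–1.
Claremont vs Glendale: Glendale wins 3–2.
Kenton vs Glendale: Kenton wins 3–2.
Avon beats each rival — Jasper (4–1), Dover (4–1), Claremont (4–1), Kenton (4–1), Glendale (4–1) — so Avon is the Condorcet winner.

Yes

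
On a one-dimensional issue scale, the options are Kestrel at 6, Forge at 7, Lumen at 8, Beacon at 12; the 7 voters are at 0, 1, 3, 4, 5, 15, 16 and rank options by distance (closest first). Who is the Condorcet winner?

Kestrel

With single-peaked preferences on a line, the Condorcet winner is the candidate closest to the median voter.
The median voter (position 4) is closest to Kestrel at 6.
Check: Kestrel vs Forge — voters closer to Kestrel: 5 of 7.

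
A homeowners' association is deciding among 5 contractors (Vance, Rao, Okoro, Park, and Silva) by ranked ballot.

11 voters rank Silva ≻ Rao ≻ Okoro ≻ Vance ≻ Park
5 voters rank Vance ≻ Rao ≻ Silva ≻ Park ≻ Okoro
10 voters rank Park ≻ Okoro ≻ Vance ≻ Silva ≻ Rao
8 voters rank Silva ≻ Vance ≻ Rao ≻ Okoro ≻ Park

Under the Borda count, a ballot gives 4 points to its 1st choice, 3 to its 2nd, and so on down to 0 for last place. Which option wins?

Silva

Borda scores:
  Vance: 11·1 + 5·4 + 10·2 + 8·3 = 75
  Rao: 11·3 + 5·3 + 10·0 + 8·2 = 64
  Okoro: 11·2 + 5·0 + 10·3 + 8·1 = 60
  Park: 11·0 + 5·1 + 10·4 + 8·0 = 45
  Silva: 11·4 + 5·2 + 10·1 + 8·4 = 96
Silva has the highest total.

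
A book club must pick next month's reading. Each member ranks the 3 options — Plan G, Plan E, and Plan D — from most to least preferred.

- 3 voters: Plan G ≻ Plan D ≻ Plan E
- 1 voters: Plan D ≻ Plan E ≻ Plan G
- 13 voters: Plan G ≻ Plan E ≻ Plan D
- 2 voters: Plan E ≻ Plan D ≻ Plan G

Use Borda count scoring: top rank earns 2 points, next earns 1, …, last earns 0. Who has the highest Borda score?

Borda scores:
  Plan G: 3·2 + 0 + 13·2 + 2·0 = 32
  Plan E: 3·0 + 1 + 13·1 + 2·2 = 18
  Plan D: 3·1 + 2 + 13·0 + 2·1 = 7
Plan G has the highest total.

Plan G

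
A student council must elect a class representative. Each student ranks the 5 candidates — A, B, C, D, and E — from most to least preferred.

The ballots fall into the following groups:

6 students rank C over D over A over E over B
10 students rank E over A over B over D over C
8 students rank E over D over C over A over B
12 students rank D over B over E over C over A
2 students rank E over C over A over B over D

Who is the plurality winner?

E

First-place vote totals:
  A: 0
  B: 0
  C: 6
  D: 12
  E: 20
E has the most first-place votes.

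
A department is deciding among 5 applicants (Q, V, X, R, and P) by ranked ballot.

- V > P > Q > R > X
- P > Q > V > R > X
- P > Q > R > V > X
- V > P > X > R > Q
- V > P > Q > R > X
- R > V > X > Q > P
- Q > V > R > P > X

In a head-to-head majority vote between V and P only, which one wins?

V

Ballots ranking V above P: 5.
Ballots ranking P above V: 2.
V wins the head-to-head, 5–2.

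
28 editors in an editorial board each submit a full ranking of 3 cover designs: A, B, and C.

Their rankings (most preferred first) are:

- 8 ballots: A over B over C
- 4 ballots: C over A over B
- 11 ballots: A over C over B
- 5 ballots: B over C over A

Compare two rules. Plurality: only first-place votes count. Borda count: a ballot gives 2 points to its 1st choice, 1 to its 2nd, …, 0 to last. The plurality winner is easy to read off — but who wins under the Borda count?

Plurality first-place counts: A 19, B 5, C 4 → A.
Borda totals: A 42, B 18, C 24 → A.

A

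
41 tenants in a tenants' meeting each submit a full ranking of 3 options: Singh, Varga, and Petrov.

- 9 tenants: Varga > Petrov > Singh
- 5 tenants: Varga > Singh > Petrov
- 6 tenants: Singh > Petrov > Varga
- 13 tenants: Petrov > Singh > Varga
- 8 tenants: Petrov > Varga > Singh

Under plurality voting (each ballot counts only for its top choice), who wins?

First-place vote totals:
  Singh: 6
  Varga: 14
  Petrov: 21
Petrov has the most first-place votes.

Petrov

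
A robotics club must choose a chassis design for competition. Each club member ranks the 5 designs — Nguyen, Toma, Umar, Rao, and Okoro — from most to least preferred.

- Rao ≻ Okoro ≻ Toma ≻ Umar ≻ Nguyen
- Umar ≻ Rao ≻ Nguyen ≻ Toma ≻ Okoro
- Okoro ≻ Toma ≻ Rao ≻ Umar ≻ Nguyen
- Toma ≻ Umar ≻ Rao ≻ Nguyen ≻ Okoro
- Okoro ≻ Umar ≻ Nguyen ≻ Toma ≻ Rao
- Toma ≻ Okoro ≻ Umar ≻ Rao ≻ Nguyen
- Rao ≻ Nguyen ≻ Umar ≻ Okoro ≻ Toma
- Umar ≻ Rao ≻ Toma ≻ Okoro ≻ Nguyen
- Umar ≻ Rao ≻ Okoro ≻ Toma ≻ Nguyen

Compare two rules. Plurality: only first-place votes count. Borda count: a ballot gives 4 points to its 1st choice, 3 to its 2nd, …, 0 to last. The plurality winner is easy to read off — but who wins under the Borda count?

Umar

Plurality first-place counts: Nguyen 0, Toma 2, Umar 3, Rao 2, Okoro 2 → Umar.
Borda totals: Nguyen 8, Toma 18, Umar 24, Rao 22, Okoro 18 → Umar.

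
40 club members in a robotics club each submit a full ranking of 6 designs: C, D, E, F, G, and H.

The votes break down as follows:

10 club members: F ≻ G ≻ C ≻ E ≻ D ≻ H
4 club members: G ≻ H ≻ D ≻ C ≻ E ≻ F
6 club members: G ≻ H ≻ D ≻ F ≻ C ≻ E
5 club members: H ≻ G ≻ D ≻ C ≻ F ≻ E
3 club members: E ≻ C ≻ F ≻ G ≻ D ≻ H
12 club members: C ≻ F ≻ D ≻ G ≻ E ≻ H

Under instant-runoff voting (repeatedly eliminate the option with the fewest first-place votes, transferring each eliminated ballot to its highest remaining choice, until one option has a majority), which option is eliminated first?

D

Round 1: C 12, F 10, G 10, H 5, E 3, D 0. D has the fewest and is eliminated.
Round 2: C 12, F 10, G 10, H 5, E 3. E has the fewest and is eliminated.
Round 3: C 15, F 10, G 10, H 5. H has the fewest and is eliminated.
Round 4: C 15, G 15, F 10. F has the fewest and is eliminated.
Round 5: G 25, C 15. G has a majority.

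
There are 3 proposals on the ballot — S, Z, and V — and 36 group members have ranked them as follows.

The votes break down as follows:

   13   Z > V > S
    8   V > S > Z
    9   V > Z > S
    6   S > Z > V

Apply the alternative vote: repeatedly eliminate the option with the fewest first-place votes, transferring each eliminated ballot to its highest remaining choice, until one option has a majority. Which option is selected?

Round 1: V 17, Z 13, S 6. S has the fewest and is eliminated.
Round 2: Z 19, V 17. Z has a majority.

Z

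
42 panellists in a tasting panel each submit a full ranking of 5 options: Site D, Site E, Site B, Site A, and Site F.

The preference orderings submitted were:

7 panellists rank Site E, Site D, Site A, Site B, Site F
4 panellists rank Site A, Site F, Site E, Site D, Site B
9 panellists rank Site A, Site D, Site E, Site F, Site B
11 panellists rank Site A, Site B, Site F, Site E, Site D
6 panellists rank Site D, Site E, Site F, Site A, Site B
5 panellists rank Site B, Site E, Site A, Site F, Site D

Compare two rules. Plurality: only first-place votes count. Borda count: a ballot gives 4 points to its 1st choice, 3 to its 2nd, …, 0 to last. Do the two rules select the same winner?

Yes

Plurality first-place counts: Site D 6, Site E 7, Site B 5, Site A 24, Site F 0 → Site A.
Borda totals: Site D 76, Site E 98, Site B 60, Site A 126, Site F 60 → Site A.
The two rules agree on Site A.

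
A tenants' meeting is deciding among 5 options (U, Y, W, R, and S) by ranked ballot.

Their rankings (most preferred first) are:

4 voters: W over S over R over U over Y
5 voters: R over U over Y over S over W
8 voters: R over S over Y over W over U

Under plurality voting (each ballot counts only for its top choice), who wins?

First-place vote totals:
  U: 0
  Y: 0
  W: 4
  R: 13
  S: 0
R has the most first-place votes.

R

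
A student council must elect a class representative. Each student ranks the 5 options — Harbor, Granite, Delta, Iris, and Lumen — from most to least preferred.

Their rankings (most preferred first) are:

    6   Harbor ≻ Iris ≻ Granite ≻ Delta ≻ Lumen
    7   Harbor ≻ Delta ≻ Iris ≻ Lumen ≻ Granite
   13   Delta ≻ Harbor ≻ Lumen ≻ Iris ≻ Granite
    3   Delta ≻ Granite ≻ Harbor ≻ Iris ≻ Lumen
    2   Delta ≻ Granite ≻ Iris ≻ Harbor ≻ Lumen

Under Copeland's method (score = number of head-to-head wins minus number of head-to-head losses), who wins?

Pairwise results:
  Harbor vs Granite: Harbor wins 26–5.
  Harbor vs Delta: Delta wins 18–13.
  Harbor vs Iris: Harbor wins 29–2.
  Harbor vs Lumen: Harbor wins 31–0.
  Granite vs Delta: Delta wins 25–6.
  Granite vs Iris: Iris wins 26–5.
  Granite vs Lumen: Lumen wins 20–11.
  Delta vs Iris: Delta wins 25–6.
  Delta vs Lumen: Delta wins 31–0.
  Iris vs Lumen: Iris wins 18–13.
Copeland scores (wins − losses):
  Harbor: 3 − 1 = 2
  Granite: 0 − 4 = -4
  Delta: 4 − 0 = 4
  Iris: 2 − 2 = 0
  Lumen: 1 − 3 = -2
Delta has the best Copeland score.

Delta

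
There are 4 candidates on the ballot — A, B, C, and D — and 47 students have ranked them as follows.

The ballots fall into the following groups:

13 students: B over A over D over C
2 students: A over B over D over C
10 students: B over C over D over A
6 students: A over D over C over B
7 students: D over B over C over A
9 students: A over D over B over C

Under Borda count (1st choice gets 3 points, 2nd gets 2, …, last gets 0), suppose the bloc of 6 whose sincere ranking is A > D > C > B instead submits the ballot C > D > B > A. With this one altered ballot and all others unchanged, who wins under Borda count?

Borda totals with the altered ballot: A 59, B 102, C 45, D 76.
The winner is unchanged: still B.

B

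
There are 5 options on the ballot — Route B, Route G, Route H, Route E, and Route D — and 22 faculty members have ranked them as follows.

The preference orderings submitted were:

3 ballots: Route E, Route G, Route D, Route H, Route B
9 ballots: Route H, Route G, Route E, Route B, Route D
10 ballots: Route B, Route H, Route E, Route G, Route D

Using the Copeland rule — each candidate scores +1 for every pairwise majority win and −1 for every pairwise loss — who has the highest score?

Route H

Pairwise results:
  Route B vs Route G: Route G wins 12–10.
  Route B vs Route H: Route H wins 12–10.
  Route B vs Route E: Route E wins 12–10.
  Route B vs Route D: Route B wins 19–3.
  Route G vs Route H: Route H wins 19–3.
  Route G vs Route E: Route E wins 13–9.
  Route G vs Route D: Route G wins 22–0.
  Route H vs Route E: Route H wins 19–3.
  Route H vs Route D: Route H wins 19–3.
  Route E vs Route D: Route E wins 22–0.
Copeland scores (wins − losses):
  Route B: 1 − 3 = -2
  Route G: 2 − 2 = 0
  Route H: 4 − 0 = 4
  Route E: 3 − 1 = 2
  Route D: 0 − 4 = -4
Route H has the best Copeland score.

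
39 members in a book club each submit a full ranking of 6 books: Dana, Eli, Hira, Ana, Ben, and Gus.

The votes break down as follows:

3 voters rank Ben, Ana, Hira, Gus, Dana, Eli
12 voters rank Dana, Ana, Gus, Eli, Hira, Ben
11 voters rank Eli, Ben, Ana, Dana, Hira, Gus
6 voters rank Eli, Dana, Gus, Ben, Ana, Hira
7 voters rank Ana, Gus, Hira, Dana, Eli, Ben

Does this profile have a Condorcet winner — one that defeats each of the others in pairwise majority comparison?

No

Head-to-head results (39 voters total):
Dana vs Eli: Dana wins 22–17.
Dana vs Hira: Dana wins 29–10.
Dana vs Ana: Ana wins 21–18.
Dana vs Ben: Dana wins 25–14.
Dana vs Gus: Dana wins 29–10.
Eli vs Hira: Eli wins 29–10.
Eli vs Ana: Ana wins 22–17.
Eli vs Ben: Eli wins 36–3.
Eli vs Gus: Gus wins 22–17.
Hira vs Ana: Ana wins 39–0.
Hira vs Ben: Ben wins 20–19.
Hira vs Gus: Gus wins 25–14.
Ana vs Ben: Ben wins 20–19.
Ana vs Gus: Ana wins 33–6.
Ben vs Gus: Gus wins 25–14.
No candidate beats all others: Dana beats Ben beats Ana beats Dana, a majority cycle.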